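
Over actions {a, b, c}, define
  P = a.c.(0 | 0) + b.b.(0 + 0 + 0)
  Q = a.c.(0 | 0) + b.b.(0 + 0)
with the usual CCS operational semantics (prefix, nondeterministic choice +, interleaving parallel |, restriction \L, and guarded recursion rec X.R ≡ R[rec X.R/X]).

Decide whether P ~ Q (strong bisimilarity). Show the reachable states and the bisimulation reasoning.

P's transition system — 5 states:
  s0 = a.c.(0 | 0) + b.b.(0 + 0 + 0) | -a-> s1, -b-> s2
  s1 = c.(0 | 0) | -c-> s3
  s2 = b.(0 + 0 + 0) | -b-> s4
  s3 = 0 | 0 | ∅
  s4 = 0 + 0 + 0 | ∅
Q's transition system — 5 states:
  t0 = a.c.(0 | 0) + b.b.(0 + 0) | -a-> t1, -b-> t2
  t1 = c.(0 | 0) | -c-> t3
  t2 = b.(0 + 0) | -b-> t4
  t3 = 0 | 0 | ∅
  t4 = 0 + 0 | ∅
Bisimilarity quotient blocks:
  B0 = {s0, t0}
  B1 = {s1, t1}
  B2 = {s3, s4, t3, t4}
  B3 = {s2, t2}
s0 ∈ B0, t0 ∈ B0 → same block

YES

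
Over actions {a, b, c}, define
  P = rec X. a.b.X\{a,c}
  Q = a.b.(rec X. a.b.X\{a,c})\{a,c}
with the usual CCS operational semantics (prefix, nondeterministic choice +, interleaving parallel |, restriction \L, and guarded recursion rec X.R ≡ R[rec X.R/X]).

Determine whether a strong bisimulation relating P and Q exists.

LTS(P): 3 reachable states
  u0 = rec X. a.b.X\{a,c} → =a=> u1
  u1 = b.(rec X. a.b.X\{a,c})\{a,c} → =b=> u2
  u2 = (rec X. a.b.X\{a,c})\{a,c} → deadlocked
LTS(Q): 3 reachable states
  v0 = a.b.(rec X. a.b.X\{a,c})\{a,c} → =a=> v1
  v1 = b.(rec X. a.b.X\{a,c})\{a,c} → =b=> v2
  v2 = (rec X. a.b.X\{a,c})\{a,c} → deadlocked
Coarsest stable partition (strong bisimilarity classes):
  B0 = {u0, v0}
  B1 = {u1, v1}
  B2 = {u2, v2}
u0 ∈ B0, v0 ∈ B0 → same block

P ~ Q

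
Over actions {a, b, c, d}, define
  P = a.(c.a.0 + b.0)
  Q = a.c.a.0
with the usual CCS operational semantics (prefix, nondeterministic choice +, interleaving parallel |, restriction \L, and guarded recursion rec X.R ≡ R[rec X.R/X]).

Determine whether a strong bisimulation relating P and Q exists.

LTS(P): 4 reachable states
  m0 = a.(c.a.0 + b.0) has moves -a-> m1
  m1 = c.a.0 + b.0 has moves -b-> m2, -c-> m3
  m2 = 0 has moves deadlocked
  m3 = a.0 has moves -a-> m2
LTS(Q): 4 reachable states
  n0 = a.c.a.0 has moves -a-> n1
  n1 = c.a.0 has moves -c-> n2
  n2 = a.0 has moves -a-> n3
  n3 = 0 has moves deadlocked
Coarsest stable partition (strong bisimilarity classes):
  B0 = {m0}
  B1 = {m1}
  B2 = {m3, n2}
  B3 = {m2, n3}
  B4 = {n0}
  B5 = {n1}
m0 ∈ B0, n0 ∈ B4 → different blocks

NO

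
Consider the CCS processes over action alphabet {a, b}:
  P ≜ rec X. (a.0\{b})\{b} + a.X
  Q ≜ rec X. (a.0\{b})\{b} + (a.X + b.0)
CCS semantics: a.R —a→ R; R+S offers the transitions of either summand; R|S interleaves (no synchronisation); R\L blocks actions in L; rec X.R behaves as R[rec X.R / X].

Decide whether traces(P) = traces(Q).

trace-distinct — witness ⟨b⟩

Reachable graph of P (2 states):
  s0 = rec X. (a.0\{b})\{b} + a.X | =a=> s0, =a=> s1
  s1 = 0\{b}\{b} | ∅
Reachable graph of Q (3 states):
  t0 = rec X. (a.0\{b})\{b} + (a.X + b.0) | =a=> t0, =a=> t1, =b=> t2
  t1 = 0\{b}\{b} | ∅
  t2 = 0 | ∅
Trace ⟨b⟩ through Q, begin at {t0}:
  after b @ step 1: {t2}
  — Q admits the full trace.
Trace ⟨b⟩ through P, begin at {s0}:
  after b @ step 1: ∅ (P stuck)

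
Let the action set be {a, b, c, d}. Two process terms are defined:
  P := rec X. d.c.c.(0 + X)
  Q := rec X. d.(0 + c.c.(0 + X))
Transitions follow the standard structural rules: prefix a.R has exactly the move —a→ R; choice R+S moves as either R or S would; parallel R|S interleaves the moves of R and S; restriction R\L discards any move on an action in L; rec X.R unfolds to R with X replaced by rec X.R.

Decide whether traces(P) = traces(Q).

Reachable graph of P (4 states):
  m0 = rec X. d.c.c.(0 + X) | -d-> m1
  m1 = c.c.(0 + (rec X. d.c.c.(0 + X))) | -c-> m2
  m2 = c.(0 + (rec X. d.c.c.(0 + X))) | -c-> m3
  m3 = 0 + (rec X. d.c.c.(0 + X)) | -d-> m1
Reachable graph of Q (4 states):
  n0 = rec X. d.(0 + c.c.(0 + X)) | -d-> n1
  n1 = 0 + c.c.(0 + (rec X. d.(0 + c.c.(0 + X)))) | -c-> n2
  n2 = c.(0 + (rec X. d.(0 + c.c.(0 + X)))) | -c-> n3
  n3 = 0 + (rec X. d.(0 + c.c.(0 + X))) | -d-> n1
Coarsest stable partition (strong bisimilarity classes):
  B0 = {m0, m3, n0, n3}
  B1 = {m1, n1}
  B2 = {m2, n2}
m0 ∈ B0, n0 ∈ B0 → same block
Bisimilar ⇒ trace-equivalent.

traces(P) = traces(Q)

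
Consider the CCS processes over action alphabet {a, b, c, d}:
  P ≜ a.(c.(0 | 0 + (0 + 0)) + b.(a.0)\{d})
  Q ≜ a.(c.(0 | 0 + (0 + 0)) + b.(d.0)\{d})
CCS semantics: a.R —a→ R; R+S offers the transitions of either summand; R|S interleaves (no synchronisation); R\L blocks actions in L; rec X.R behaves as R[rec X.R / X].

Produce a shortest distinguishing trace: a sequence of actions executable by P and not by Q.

P's transition system — 5 states:
  s0 = a.(c.(0 | 0 + (0 + 0)) + b.(a.0)\{d}) :: —a→ s1
  s1 = c.(0 | 0 + (0 + 0)) + b.(a.0)\{d} :: —b→ s2, —c→ s3
  s2 = (a.0)\{d} :: —a→ s4
  s3 = 0 | 0 + (0 + 0) :: ·
  s4 = 0\{d} :: ·
Q's transition system — 4 states:
  t0 = a.(c.(0 | 0 + (0 + 0)) + b.(d.0)\{d}) :: —a→ t1
  t1 = c.(0 | 0 + (0 + 0)) + b.(d.0)\{d} :: —b→ t2, —c→ t3
  t2 = (d.0)\{d} :: ·
  t3 = 0 | 0 + (0 + 0) :: ·
Executing aba from P (initial set {s0}):
  step 1 (a): {s1}
  step 2 (b): {s2}
  step 3 (a): {s4}
  P completes σ.
Executing aba from Q (initial set {t0}):
  step 1 (a): {t1}
  step 2 (b): {t2}
  step 3 (a): ∅  — Q cannot continue

aba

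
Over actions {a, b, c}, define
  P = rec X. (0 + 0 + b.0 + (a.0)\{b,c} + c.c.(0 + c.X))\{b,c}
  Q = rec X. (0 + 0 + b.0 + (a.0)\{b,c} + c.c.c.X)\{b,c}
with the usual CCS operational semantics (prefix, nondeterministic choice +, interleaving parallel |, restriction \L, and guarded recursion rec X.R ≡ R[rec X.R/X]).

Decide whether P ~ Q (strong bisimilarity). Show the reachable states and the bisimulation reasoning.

P's transition system — 2 states:
  p0 = rec X. (0 + 0 + b.0 + (a.0)\{b,c} + c.c.(0 + c.X))\{b,c} ⊢ ··a··> p1
  p1 = 0\{b,c}\{b,c} ⊢ (no moves)
Q's transition system — 2 states:
  q0 = rec X. (0 + 0 + b.0 + (a.0)\{b,c} + c.c.c.X)\{b,c} ⊢ ··a··> q1
  q1 = 0\{b,c}\{b,c} ⊢ (no moves)
Coarsest stable partition (strong bisimilarity classes):
  B0 = {p0, q0}
  B1 = {p1, q1}
p0 ∈ B0, q0 ∈ B0 → same block

YES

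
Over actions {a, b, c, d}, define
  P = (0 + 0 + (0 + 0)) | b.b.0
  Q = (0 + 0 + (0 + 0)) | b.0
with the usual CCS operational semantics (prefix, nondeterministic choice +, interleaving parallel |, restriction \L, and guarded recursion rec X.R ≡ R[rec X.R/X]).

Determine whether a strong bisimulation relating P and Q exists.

LTS(P): 3 reachable states
  u0 = (0 + 0 + (0 + 0)) | b.b.0 :: =b=> u1
  u1 = (0 + 0 + (0 + 0)) | b.0 :: =b=> u2
  u2 = (0 + 0 + (0 + 0)) | 0 :: ∅
LTS(Q): 2 reachable states
  v0 = (0 + 0 + (0 + 0)) | b.0 :: =b=> v1
  v1 = (0 + 0 + (0 + 0)) | 0 :: ∅
Partition-refinement fixed point:
  B0 = {u0}
  B1 = {u1, v0}
  B2 = {u2, v1}
u0 ∈ B0, v0 ∈ B1 → different blocks

P ≁ Q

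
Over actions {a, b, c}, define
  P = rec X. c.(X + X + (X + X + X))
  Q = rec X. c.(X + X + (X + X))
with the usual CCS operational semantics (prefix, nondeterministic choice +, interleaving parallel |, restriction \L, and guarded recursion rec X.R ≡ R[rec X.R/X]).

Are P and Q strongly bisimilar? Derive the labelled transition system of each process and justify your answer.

YES

P's transition system — 2 states:
  p0 = rec X. c.(X + X + (X + X + X)) :: ··c··> p1
  p1 = (rec X. c.(X + X + (X + X + X))) + (rec X. c.(X + X + (X + X + X))) + ((rec X. c.(X + X + (X + X + X))) + (rec X. c.(X + X + (X + X + X))) + (rec X. c.(X + X + (X + X + X)))) :: ··c··> p1
Q's transition system — 2 states:
  q0 = rec X. c.(X + X + (X + X)) :: ··c··> q1
  q1 = (rec X. c.(X + X + (X + X))) + (rec X. c.(X + X + (X + X))) + ((rec X. c.(X + X + (X + X))) + (rec X. c.(X + X + (X + X)))) :: ··c··> q1
Coarsest stable partition (strong bisimilarity classes):
  B0 = {p0, p1, q0, q1}
p0 ∈ B0, q0 ∈ B0 → same block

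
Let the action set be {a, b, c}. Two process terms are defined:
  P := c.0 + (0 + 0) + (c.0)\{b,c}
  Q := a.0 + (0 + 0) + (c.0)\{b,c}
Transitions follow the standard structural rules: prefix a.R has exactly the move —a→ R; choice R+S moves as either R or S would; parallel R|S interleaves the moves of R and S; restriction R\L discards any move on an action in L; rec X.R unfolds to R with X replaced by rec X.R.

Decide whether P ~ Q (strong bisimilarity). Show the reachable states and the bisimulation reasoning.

NO

Reachable graph of P (2 states):
  s0 = c.0 + (0 + 0) + (c.0)\{b,c} has moves -c-> s1
  s1 = 0 has moves stopped
Reachable graph of Q (2 states):
  t0 = a.0 + (0 + 0) + (c.0)\{b,c} has moves -a-> t1
  t1 = 0 has moves stopped
Bisimilarity quotient blocks:
  B0 = {s0}
  B1 = {s1, t1}
  B2 = {t0}
s0 ∈ B0, t0 ∈ B2 → different blocks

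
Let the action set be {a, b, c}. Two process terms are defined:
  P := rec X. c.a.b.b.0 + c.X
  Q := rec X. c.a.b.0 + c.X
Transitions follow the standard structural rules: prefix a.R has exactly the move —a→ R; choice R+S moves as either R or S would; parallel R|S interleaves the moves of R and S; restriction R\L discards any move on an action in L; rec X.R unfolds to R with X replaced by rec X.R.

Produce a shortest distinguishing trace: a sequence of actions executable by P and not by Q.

cabb

LTS(P): 5 reachable states
  u0 = rec X. c.a.b.b.0 + c.X :: ··c··> u0, ··c··> u1
  u1 = a.b.b.0 :: ··a··> u2
  u2 = b.b.0 :: ··b··> u3
  u3 = b.0 :: ··b··> u4
  u4 = 0 :: ·
LTS(Q): 4 reachable states
  v0 = rec X. c.a.b.0 + c.X :: ··c··> v0, ··c··> v1
  v1 = a.b.0 :: ··a··> v2
  v2 = b.0 :: ··b··> v3
  v3 = 0 :: ·
Run σ = ⟨cabb⟩ on P: start {u0}
  step 1 (c): {u0, u1}
  step 2 (a): {u2}
  step 3 (b): {u3}
  step 4 (b): {u4}
  — P admits the full trace.
Run σ = ⟨cabb⟩ on Q: start {v0}
  step 1 (c): {v0, v1}
  step 2 (a): {v2}
  step 3 (b): {v3}
  step 4 (b): ∅  — Q cannot continue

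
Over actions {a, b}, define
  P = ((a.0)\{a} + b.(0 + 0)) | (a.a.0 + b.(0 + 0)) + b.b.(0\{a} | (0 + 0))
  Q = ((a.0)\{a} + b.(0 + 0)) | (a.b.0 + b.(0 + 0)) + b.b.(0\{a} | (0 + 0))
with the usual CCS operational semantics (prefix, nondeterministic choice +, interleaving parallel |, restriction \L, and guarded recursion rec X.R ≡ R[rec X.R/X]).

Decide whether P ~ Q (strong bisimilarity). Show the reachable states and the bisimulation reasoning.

Reachable graph of P (10 states):
  u0 = ((a.0)\{a} + b.(0 + 0)) | (a.a.0 + b.(0 + 0)) + b.b.(0\{a} | (0 + 0)) has moves ··a··> u1, ··b··> u2, ··b··> u3, ··b··> u4
  u1 = ((a.0)\{a} + b.(0 + 0)) | a.0 has moves ··a··> u5, ··b··> u6
  u2 = ((a.0)\{a} + b.(0 + 0)) | (0 + 0) has moves ··b··> u7
  u3 = (0 + 0) | (a.a.0 + b.(0 + 0)) has moves ··a··> u6, ··b··> u7
  u4 = b.(0\{a} | (0 + 0)) has moves ··b··> u8
  u5 = ((a.0)\{a} + b.(0 + 0)) | 0 has moves ··b··> u9
  u6 = (0 + 0) | a.0 has moves ··a··> u9
  u7 = (0 + 0) | (0 + 0) has moves stopped
  u8 = 0\{a} | (0 + 0) has moves stopped
  u9 = (0 + 0) | 0 has moves stopped
Reachable graph of Q (10 states):
  v0 = ((a.0)\{a} + b.(0 + 0)) | (a.b.0 + b.(0 + 0)) + b.b.(0\{a} | (0 + 0)) has moves ··a··> v1, ··b··> v2, ··b··> v3, ··b··> v4
  v1 = ((a.0)\{a} + b.(0 + 0)) | b.0 has moves ··b··> v5, ··b··> v6
  v2 = ((a.0)\{a} + b.(0 + 0)) | (0 + 0) has moves ··b··> v7
  v3 = (0 + 0) | (a.b.0 + b.(0 + 0)) has moves ··a··> v6, ··b··> v7
  v4 = b.(0\{a} | (0 + 0)) has moves ··b··> v8
  v5 = ((a.0)\{a} + b.(0 + 0)) | 0 has moves ··b··> v9
  v6 = (0 + 0) | b.0 has moves ··b··> v9
  v7 = (0 + 0) | (0 + 0) has moves stopped
  v8 = 0\{a} | (0 + 0) has moves stopped
  v9 = (0 + 0) | 0 has moves stopped
Partition-refinement fixed point:
  B0 = {u0}
  B1 = {u3}
  B2 = {u6}
  B3 = {u7, u8, u9, v7, v8, v9}
  B4 = {u2, u4, u5, v2, v4, v5, v6}
  B5 = {u1}
  B6 = {v0}
  B7 = {v1}
  B8 = {v3}
u0 ∈ B0, v0 ∈ B6 → different blocks

P ≁ Q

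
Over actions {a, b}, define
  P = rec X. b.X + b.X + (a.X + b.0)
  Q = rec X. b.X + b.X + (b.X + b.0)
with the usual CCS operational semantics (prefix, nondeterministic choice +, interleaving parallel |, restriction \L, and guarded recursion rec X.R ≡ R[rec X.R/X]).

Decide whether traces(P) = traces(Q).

trace-distinct — witness ⟨a⟩

Reachable graph of P (2 states):
  u0 = rec X. b.X + b.X + (a.X + b.0) :: =a=> u0, =b=> u0, =b=> u1
  u1 = 0 :: stopped
Reachable graph of Q (2 states):
  v0 = rec X. b.X + b.X + (b.X + b.0) :: =b=> v0, =b=> v1
  v1 = 0 :: stopped
Run σ = ⟨a⟩ on P: start {u0}
  step 1 (a): {u0}
  — P admits the full trace.
Run σ = ⟨a⟩ on Q: start {v0}
  step 1 (a): ∅  — Q cannot continue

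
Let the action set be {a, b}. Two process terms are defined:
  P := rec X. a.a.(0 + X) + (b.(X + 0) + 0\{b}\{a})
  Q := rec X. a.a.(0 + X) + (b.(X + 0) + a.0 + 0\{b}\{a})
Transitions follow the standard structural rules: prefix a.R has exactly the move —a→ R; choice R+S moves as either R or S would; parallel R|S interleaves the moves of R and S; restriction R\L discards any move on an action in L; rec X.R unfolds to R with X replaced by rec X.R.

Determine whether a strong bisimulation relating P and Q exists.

not bisimilar

P's transition system — 4 states:
  p0 = rec X. a.a.(0 + X) + (b.(X + 0) + 0\{b}\{a}) :: =a=> p1, =b=> p2
  p1 = a.(0 + (rec X. a.a.(0 + X) + (b.(X + 0) + 0\{b}\{a}))) :: =a=> p3
  p2 = (rec X. a.a.(0 + X) + (b.(X + 0) + 0\{b}\{a})) + 0 :: =a=> p1, =b=> p2
  p3 = 0 + (rec X. a.a.(0 + X) + (b.(X + 0) + 0\{b}\{a})) :: =a=> p1, =b=> p2
Q's transition system — 5 states:
  q0 = rec X. a.a.(0 + X) + (b.(X + 0) + a.0 + 0\{b}\{a}) :: =a=> q1, =a=> q2, =b=> q3
  q1 = 0 :: deadlocked
  q2 = a.(0 + (rec X. a.a.(0 + X) + (b.(X + 0) + a.0 + 0\{b}\{a}))) :: =a=> q4
  q3 = (rec X. a.a.(0 + X) + (b.(X + 0) + a.0 + 0\{b}\{a})) + 0 :: =a=> q1, =a=> q2, =b=> q3
  q4 = 0 + (rec X. a.a.(0 + X) + (b.(X + 0) + a.0 + 0\{b}\{a})) :: =a=> q1, =a=> q2, =b=> q3
Coarsest stable partition (strong bisimilarity classes):
  B0 = {p0, p2, p3}
  B1 = {p1}
  B2 = {q0, q3, q4}
  B3 = {q1}
  B4 = {q2}
p0 ∈ B0, q0 ∈ B2 → different blocks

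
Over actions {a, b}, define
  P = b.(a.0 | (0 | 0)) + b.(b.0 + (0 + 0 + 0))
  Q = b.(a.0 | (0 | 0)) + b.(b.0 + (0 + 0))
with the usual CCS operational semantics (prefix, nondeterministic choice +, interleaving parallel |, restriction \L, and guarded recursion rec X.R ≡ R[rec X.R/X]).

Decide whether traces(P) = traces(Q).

P's transition system — 5 states:
  s0 = b.(a.0 | (0 | 0)) + b.(b.0 + (0 + 0 + 0)) has moves =b=> s1, =b=> s2
  s1 = a.0 | (0 | 0) has moves =a=> s3
  s2 = b.0 + (0 + 0 + 0) has moves =b=> s4
  s3 = 0 | (0 | 0) has moves ∅
  s4 = 0 has moves ∅
Q's transition system — 5 states:
  t0 = b.(a.0 | (0 | 0)) + b.(b.0 + (0 + 0)) has moves =b=> t1, =b=> t2
  t1 = a.0 | (0 | 0) has moves =a=> t3
  t2 = b.0 + (0 + 0) has moves =b=> t4
  t3 = 0 | (0 | 0) has moves ∅
  t4 = 0 has moves ∅
Coarsest stable partition (strong bisimilarity classes):
  B0 = {s0, t0}
  B1 = {s2, t2}
  B2 = {s3, s4, t3, t4}
  B3 = {s1, t1}
s0 ∈ B0, t0 ∈ B0 → same block
Bisimilar ⇒ trace-equivalent.

trace-equivalent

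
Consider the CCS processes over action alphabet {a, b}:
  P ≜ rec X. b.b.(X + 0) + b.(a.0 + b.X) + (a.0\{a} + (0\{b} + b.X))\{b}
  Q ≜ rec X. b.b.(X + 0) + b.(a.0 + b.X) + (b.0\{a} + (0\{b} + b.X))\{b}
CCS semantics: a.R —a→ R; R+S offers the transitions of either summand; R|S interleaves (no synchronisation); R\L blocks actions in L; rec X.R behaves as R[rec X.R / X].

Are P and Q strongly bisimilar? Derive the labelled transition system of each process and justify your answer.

not bisimilar

P's transition system — 6 states:
  u0 = rec X. b.b.(X + 0) + b.(a.0 + b.X) + (a.0\{a} + (0\{b} + b.X))\{b} | —a→ u1, —b→ u2, —b→ u3
  u1 = 0\{a}\{b} | ∅
  u2 = a.0 + b.(rec X. b.b.(X + 0) + b.(a.0 + b.X) + (a.0\{a} + (0\{b} + b.X))\{b}) | —a→ u4, —b→ u0
  u3 = b.((rec X. b.b.(X + 0) + b.(a.0 + b.X) + (a.0\{a} + (0\{b} + b.X))\{b}) + 0) | —b→ u5
  u4 = 0 | ∅
  u5 = (rec X. b.b.(X + 0) + b.(a.0 + b.X) + (a.0\{a} + (0\{b} + b.X))\{b}) + 0 | —a→ u1, —b→ u2, —b→ u3
Q's transition system — 5 states:
  v0 = rec X. b.b.(X + 0) + b.(a.0 + b.X) + (b.0\{a} + (0\{b} + b.X))\{b} | —b→ v1, —b→ v2
  v1 = a.0 + b.(rec X. b.b.(X + 0) + b.(a.0 + b.X) + (b.0\{a} + (0\{b} + b.X))\{b}) | —a→ v3, —b→ v0
  v2 = b.((rec X. b.b.(X + 0) + b.(a.0 + b.X) + (b.0\{a} + (0\{b} + b.X))\{b}) + 0) | —b→ v4
  v3 = 0 | ∅
  v4 = (rec X. b.b.(X + 0) + b.(a.0 + b.X) + (b.0\{a} + (0\{b} + b.X))\{b}) + 0 | —b→ v1, —b→ v2
Partition-refinement fixed point:
  B0 = {u0, u5}
  B1 = {u1, u4, v3}
  B2 = {u2}
  B3 = {u3}
  B4 = {v0, v4}
  B5 = {v2}
  B6 = {v1}
u0 ∈ B0, v0 ∈ B4 → different blocks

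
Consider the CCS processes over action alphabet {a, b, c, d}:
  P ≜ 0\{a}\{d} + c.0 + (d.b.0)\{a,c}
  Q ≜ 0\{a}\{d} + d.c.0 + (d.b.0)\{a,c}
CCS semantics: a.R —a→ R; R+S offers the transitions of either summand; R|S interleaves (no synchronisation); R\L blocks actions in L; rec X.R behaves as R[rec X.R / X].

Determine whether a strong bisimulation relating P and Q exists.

Reachable graph of P (4 states):
  p0 = 0\{a}\{d} + c.0 + (d.b.0)\{a,c} ⊢ ··c··> p1, ··d··> p2
  p1 = 0 ⊢ (no moves)
  p2 = (b.0)\{a,c} ⊢ ··b··> p3
  p3 = 0\{a,c} ⊢ (no moves)
Reachable graph of Q (5 states):
  q0 = 0\{a}\{d} + d.c.0 + (d.b.0)\{a,c} ⊢ ··d··> q1, ··d··> q2
  q1 = (b.0)\{a,c} ⊢ ··b··> q3
  q2 = c.0 ⊢ ··c··> q4
  q3 = 0\{a,c} ⊢ (no moves)
  q4 = 0 ⊢ (no moves)
Bisimilarity quotient blocks:
  B0 = {p0}
  B1 = {p2, q1}
  B2 = {p1, p3, q3, q4}
  B3 = {q0}
  B4 = {q2}
p0 ∈ B0, q0 ∈ B3 → different blocks

NO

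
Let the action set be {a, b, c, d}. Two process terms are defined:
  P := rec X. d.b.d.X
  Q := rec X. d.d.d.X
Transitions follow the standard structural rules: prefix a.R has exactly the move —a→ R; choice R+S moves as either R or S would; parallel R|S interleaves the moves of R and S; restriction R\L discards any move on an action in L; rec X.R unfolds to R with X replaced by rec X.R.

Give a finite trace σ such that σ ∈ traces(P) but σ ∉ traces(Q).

Reachable graph of P (3 states):
  m0 = rec X. d.b.d.X ⊢ -d-> m1
  m1 = b.d.(rec X. d.b.d.X) ⊢ -b-> m2
  m2 = d.(rec X. d.b.d.X) ⊢ -d-> m0
Reachable graph of Q (3 states):
  n0 = rec X. d.d.d.X ⊢ -d-> n1
  n1 = d.d.(rec X. d.d.d.X) ⊢ -d-> n2
  n2 = d.(rec X. d.d.d.X) ⊢ -d-> n0
Executing db from P (initial set {m0}):
  step 1 (d): {m1}
  step 2 (b): {m2}
  P completes σ.
Executing db from Q (initial set {n0}):
  step 1 (d): {n1}
  step 2 (b): ∅  — Q cannot continue

db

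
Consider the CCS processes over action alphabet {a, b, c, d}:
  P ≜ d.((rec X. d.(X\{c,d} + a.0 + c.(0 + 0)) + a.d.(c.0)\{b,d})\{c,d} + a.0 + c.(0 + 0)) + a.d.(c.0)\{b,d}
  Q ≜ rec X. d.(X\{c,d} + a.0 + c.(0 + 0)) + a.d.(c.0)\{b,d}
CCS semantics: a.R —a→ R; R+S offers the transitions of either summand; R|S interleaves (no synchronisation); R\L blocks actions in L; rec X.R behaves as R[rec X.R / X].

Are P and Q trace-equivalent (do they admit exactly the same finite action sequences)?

P's transition system — 8 states:
  u0 = d.((rec X. d.(X\{c,d} + a.0 + c.(0 + 0)) + a.d.(c.0)\{b,d})\{c,d} + a.0 + c.(0 + 0)) + a.d.(c.0)\{b,d} | -a-> u1, -d-> u2
  u1 = d.(c.0)\{b,d} | -d-> u3
  u2 = (rec X. d.(X\{c,d} + a.0 + c.(0 + 0)) + a.d.(c.0)\{b,d})\{c,d} + a.0 + c.(0 + 0) | -a-> u4, -a-> u5, -c-> u6
  u3 = (c.0)\{b,d} | -c-> u7
  u4 = (d.(c.0)\{b,d})\{c,d} | ∅
  u5 = 0 | ∅
  u6 = 0 + 0 | ∅
  u7 = 0\{b,d} | ∅
Q's transition system — 8 states:
  v0 = rec X. d.(X\{c,d} + a.0 + c.(0 + 0)) + a.d.(c.0)\{b,d} | -a-> v1, -d-> v2
  v1 = d.(c.0)\{b,d} | -d-> v3
  v2 = (rec X. d.(X\{c,d} + a.0 + c.(0 + 0)) + a.d.(c.0)\{b,d})\{c,d} + a.0 + c.(0 + 0) | -a-> v4, -a-> v5, -c-> v6
  v3 = (c.0)\{b,d} | -c-> v7
  v4 = (d.(c.0)\{b,d})\{c,d} | ∅
  v5 = 0 | ∅
  v6 = 0 + 0 | ∅
  v7 = 0\{b,d} | ∅
Partition-refinement fixed point:
  B0 = {u0, v0}
  B1 = {u2, v2}
  B2 = {u4, u5, u6, u7, v4, v5, v6, v7}
  B3 = {u1, v1}
  B4 = {u3, v3}
u0 ∈ B0, v0 ∈ B0 → same block
Bisimilar ⇒ trace-equivalent.

traces(P) = traces(Q)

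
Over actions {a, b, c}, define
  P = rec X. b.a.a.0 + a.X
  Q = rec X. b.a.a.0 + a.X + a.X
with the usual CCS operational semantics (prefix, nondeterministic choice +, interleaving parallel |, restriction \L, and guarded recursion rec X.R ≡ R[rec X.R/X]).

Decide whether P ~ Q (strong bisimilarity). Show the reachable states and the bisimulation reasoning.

P ~ Q

P's transition system — 4 states:
  p0 = rec X. b.a.a.0 + a.X :: -a-> p0, -b-> p1
  p1 = a.a.0 :: -a-> p2
  p2 = a.0 :: -a-> p3
  p3 = 0 :: ·
Q's transition system — 4 states:
  q0 = rec X. b.a.a.0 + a.X + a.X :: -a-> q0, -b-> q1
  q1 = a.a.0 :: -a-> q2
  q2 = a.0 :: -a-> q3
  q3 = 0 :: ·
Coarsest stable partition (strong bisimilarity classes):
  B0 = {p0, q0}
  B1 = {p1, q1}
  B2 = {p2, q2}
  B3 = {p3, q3}
p0 ∈ B0, q0 ∈ B0 → same block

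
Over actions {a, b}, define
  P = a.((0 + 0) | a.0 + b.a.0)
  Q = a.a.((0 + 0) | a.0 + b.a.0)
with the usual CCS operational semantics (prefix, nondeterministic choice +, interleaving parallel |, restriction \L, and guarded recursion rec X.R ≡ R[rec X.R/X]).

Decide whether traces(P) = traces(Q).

traces(P) ≠ traces(Q) — witness ⟨ab⟩

LTS(P): 5 reachable states
  m0 = a.((0 + 0) | a.0 + b.a.0) | —a→ m1
  m1 = (0 + 0) | a.0 + b.a.0 | —a→ m2, —b→ m3
  m2 = (0 + 0) | 0 | deadlocked
  m3 = a.0 | —a→ m4
  m4 = 0 | deadlocked
LTS(Q): 6 reachable states
  n0 = a.a.((0 + 0) | a.0 + b.a.0) | —a→ n1
  n1 = a.((0 + 0) | a.0 + b.a.0) | —a→ n2
  n2 = (0 + 0) | a.0 + b.a.0 | —a→ n3, —b→ n4
  n3 = (0 + 0) | 0 | deadlocked
  n4 = a.0 | —a→ n5
  n5 = 0 | deadlocked
Executing ab from P (initial set {m0}):
  [1] a ⇒ {m1}
  [2] b ⇒ {m3}
  P completes σ.
Executing ab from Q (initial set {n0}):
  [1] a ⇒ {n1}
  [2] b ⇒ ∅  — Q cannot continue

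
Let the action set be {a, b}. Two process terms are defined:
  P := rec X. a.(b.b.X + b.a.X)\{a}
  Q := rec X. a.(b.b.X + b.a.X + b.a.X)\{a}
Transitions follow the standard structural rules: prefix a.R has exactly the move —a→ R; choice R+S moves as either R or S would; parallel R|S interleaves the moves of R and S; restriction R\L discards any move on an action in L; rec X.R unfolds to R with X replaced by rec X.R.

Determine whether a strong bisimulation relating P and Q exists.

P's transition system — 5 states:
  m0 = rec X. a.(b.b.X + b.a.X)\{a} → -a-> m1
  m1 = (b.b.(rec X. a.(b.b.X + b.a.X)\{a}) + b.a.(rec X. a.(b.b.X + b.a.X)\{a}))\{a} → -b-> m2, -b-> m3
  m2 = (a.(rec X. a.(b.b.X + b.a.X)\{a}))\{a} → ∅
  m3 = (b.(rec X. a.(b.b.X + b.a.X)\{a}))\{a} → -b-> m4
  m4 = (rec X. a.(b.b.X + b.a.X)\{a})\{a} → ∅
Q's transition system — 5 states:
  n0 = rec X. a.(b.b.X + b.a.X + b.a.X)\{a} → -a-> n1
  n1 = (b.b.(rec X. a.(b.b.X + b.a.X + b.a.X)\{a}) + b.a.(rec X. a.(b.b.X + b.a.X + b.a.X)\{a}) + b.a.(rec X. a.(b.b.X + b.a.X + b.a.X)\{a}))\{a} → -b-> n2, -b-> n3
  n2 = (a.(rec X. a.(b.b.X + b.a.X + b.a.X)\{a}))\{a} → ∅
  n3 = (b.(rec X. a.(b.b.X + b.a.X + b.a.X)\{a}))\{a} → -b-> n4
  n4 = (rec X. a.(b.b.X + b.a.X + b.a.X)\{a})\{a} → ∅
Coarsest stable partition (strong bisimilarity classes):
  B0 = {m0, n0}
  B1 = {m1, n1}
  B2 = {m2, m4, n2, n4}
  B3 = {m3, n3}
m0 ∈ B0, n0 ∈ B0 → same block

YES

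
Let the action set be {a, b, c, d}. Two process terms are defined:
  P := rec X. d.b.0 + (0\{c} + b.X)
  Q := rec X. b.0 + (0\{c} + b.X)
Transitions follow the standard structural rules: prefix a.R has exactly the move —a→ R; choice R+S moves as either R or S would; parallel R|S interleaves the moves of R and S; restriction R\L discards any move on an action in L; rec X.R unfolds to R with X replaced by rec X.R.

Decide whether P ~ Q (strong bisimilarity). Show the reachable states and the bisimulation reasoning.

not bisimilar

LTS(P): 3 reachable states
  u0 = rec X. d.b.0 + (0\{c} + b.X) ⊢ —b→ u0, —d→ u1
  u1 = b.0 ⊢ —b→ u2
  u2 = 0 ⊢ ∅
LTS(Q): 2 reachable states
  v0 = rec X. b.0 + (0\{c} + b.X) ⊢ —b→ v0, —b→ v1
  v1 = 0 ⊢ ∅
Bisimilarity quotient blocks:
  B0 = {u0}
  B1 = {u1}
  B2 = {u2, v1}
  B3 = {v0}
u0 ∈ B0, v0 ∈ B3 → different blocks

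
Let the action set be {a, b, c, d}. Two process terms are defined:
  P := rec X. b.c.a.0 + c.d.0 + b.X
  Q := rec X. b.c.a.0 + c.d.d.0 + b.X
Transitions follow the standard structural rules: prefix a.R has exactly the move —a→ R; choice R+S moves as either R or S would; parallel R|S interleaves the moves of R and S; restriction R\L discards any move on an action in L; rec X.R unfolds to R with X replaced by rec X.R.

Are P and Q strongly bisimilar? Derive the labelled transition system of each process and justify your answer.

LTS(P): 5 reachable states
  p0 = rec X. b.c.a.0 + c.d.0 + b.X | —b→ p0, —b→ p1, —c→ p2
  p1 = c.a.0 | —c→ p3
  p2 = d.0 | —d→ p4
  p3 = a.0 | —a→ p4
  p4 = 0 | ·
LTS(Q): 6 reachable states
  q0 = rec X. b.c.a.0 + c.d.d.0 + b.X | —b→ q0, —b→ q1, —c→ q2
  q1 = c.a.0 | —c→ q3
  q2 = d.d.0 | —d→ q4
  q3 = a.0 | —a→ q5
  q4 = d.0 | —d→ q5
  q5 = 0 | ·
Bisimilarity quotient blocks:
  B0 = {p0}
  B1 = {p1, q1}
  B2 = {p3, q3}
  B3 = {p4, q5}
  B4 = {p2, q4}
  B5 = {q0}
  B6 = {q2}
p0 ∈ B0, q0 ∈ B5 → different blocks

not bisimilar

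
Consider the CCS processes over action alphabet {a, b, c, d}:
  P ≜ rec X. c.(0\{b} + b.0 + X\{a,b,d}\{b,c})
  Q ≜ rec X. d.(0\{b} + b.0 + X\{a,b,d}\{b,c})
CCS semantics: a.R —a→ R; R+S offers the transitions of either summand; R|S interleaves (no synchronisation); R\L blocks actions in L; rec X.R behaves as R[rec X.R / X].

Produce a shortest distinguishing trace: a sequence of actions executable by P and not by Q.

c

Reachable graph of P (3 states):
  m0 = rec X. c.(0\{b} + b.0 + X\{a,b,d}\{b,c}) → ··c··> m1
  m1 = 0\{b} + b.0 + (rec X. c.(0\{b} + b.0 + X\{a,b,d}\{b,c}))\{a,b,d}\{b,c} → ··b··> m2
  m2 = 0 → (no moves)
Reachable graph of Q (3 states):
  n0 = rec X. d.(0\{b} + b.0 + X\{a,b,d}\{b,c}) → ··d··> n1
  n1 = 0\{b} + b.0 + (rec X. d.(0\{b} + b.0 + X\{a,b,d}\{b,c}))\{a,b,d}\{b,c} → ··b··> n2
  n2 = 0 → (no moves)
Run σ = ⟨c⟩ on P: start {m0}
  step 1 (c): {m1}
  — P admits the full trace.
Run σ = ⟨c⟩ on Q: start {n0}
  step 1 (c): ∅ (Q stuck)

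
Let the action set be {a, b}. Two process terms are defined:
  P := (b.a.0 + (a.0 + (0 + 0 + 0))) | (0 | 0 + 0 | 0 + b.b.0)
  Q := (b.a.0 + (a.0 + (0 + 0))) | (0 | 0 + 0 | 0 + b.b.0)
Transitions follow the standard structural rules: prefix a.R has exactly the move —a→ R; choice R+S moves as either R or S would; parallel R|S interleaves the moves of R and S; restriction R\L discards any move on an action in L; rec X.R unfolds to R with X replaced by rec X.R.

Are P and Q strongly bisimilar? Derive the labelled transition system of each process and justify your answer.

bisimilar

P's transition system — 9 states:
  u0 = (b.a.0 + (a.0 + (0 + 0 + 0))) | (0 | 0 + 0 | 0 + b.b.0) | ··a··> u1, ··b··> u2, ··b··> u3
  u1 = 0 | (0 | 0 + 0 | 0 + b.b.0) | ··b··> u4
  u2 = (b.a.0 + (a.0 + (0 + 0 + 0))) | b.0 | ··a··> u4, ··b··> u5, ··b··> u6
  u3 = a.0 | (0 | 0 + 0 | 0 + b.b.0) | ··a··> u1, ··b··> u6
  u4 = 0 | b.0 | ··b··> u7
  u5 = (b.a.0 + (a.0 + (0 + 0 + 0))) | 0 | ··a··> u7, ··b··> u8
  u6 = a.0 | b.0 | ··a··> u4, ··b··> u8
  u7 = 0 | 0 | ·
  u8 = a.0 | 0 | ··a··> u7
Q's transition system — 9 states:
  v0 = (b.a.0 + (a.0 + (0 + 0))) | (0 | 0 + 0 | 0 + b.b.0) | ··a··> v1, ··b··> v2, ··b··> v3
  v1 = 0 | (0 | 0 + 0 | 0 + b.b.0) | ··b··> v4
  v2 = (b.a.0 + (a.0 + (0 + 0))) | b.0 | ··a··> v4, ··b··> v5, ··b··> v6
  v3 = a.0 | (0 | 0 + 0 | 0 + b.b.0) | ··a··> v1, ··b··> v6
  v4 = 0 | b.0 | ··b··> v7
  v5 = (b.a.0 + (a.0 + (0 + 0))) | 0 | ··a··> v7, ··b··> v8
  v6 = a.0 | b.0 | ··a··> v4, ··b··> v8
  v7 = 0 | 0 | ·
  v8 = a.0 | 0 | ··a··> v7
Coarsest stable partition (strong bisimilarity classes):
  B0 = {u0, v0}
  B1 = {u2, v2}
  B2 = {u4, v4}
  B3 = {u7, v7}
  B4 = {u5, v5}
  B5 = {u8, v8}
  B6 = {u6, v6}
  B7 = {u1, v1}
  B8 = {u3, v3}
u0 ∈ B0, v0 ∈ B0 → same block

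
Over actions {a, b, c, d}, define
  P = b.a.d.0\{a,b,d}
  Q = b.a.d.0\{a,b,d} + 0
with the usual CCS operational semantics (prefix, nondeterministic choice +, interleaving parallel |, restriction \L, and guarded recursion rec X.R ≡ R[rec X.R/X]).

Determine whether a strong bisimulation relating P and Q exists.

YES

Reachable graph of P (4 states):
  u0 = b.a.d.0\{a,b,d} | -b-> u1
  u1 = a.d.0\{a,b,d} | -a-> u2
  u2 = d.0\{a,b,d} | -d-> u3
  u3 = 0\{a,b,d} | ∅
Reachable graph of Q (4 states):
  v0 = b.a.d.0\{a,b,d} + 0 | -b-> v1
  v1 = a.d.0\{a,b,d} | -a-> v2
  v2 = d.0\{a,b,d} | -d-> v3
  v3 = 0\{a,b,d} | ∅
Coarsest stable partition (strong bisimilarity classes):
  B0 = {u0, v0}
  B1 = {u1, v1}
  B2 = {u2, v2}
  B3 = {u3, v3}
u0 ∈ B0, v0 ∈ B0 → same block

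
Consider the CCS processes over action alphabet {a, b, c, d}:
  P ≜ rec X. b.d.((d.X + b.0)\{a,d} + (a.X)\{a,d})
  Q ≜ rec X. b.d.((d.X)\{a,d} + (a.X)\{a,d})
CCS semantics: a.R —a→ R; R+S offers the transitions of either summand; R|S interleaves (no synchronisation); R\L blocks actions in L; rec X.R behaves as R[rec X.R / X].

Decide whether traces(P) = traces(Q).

LTS(P): 4 reachable states
  s0 = rec X. b.d.((d.X + b.0)\{a,d} + (a.X)\{a,d}) ⊢ ··b··> s1
  s1 = d.((d.(rec X. b.d.((d.X + b.0)\{a,d} + (a.X)\{a,d})) + b.0)\{a,d} + (a.(rec X. b.d.((d.X + b.0)\{a,d} + (a.X)\{a,d})))\{a,d}) ⊢ ··d··> s2
  s2 = (d.(rec X. b.d.((d.X + b.0)\{a,d} + (a.X)\{a,d})) + b.0)\{a,d} + (a.(rec X. b.d.((d.X + b.0)\{a,d} + (a.X)\{a,d})))\{a,d} ⊢ ··b··> s3
  s3 = 0\{a,d} ⊢ ·
LTS(Q): 3 reachable states
  t0 = rec X. b.d.((d.X)\{a,d} + (a.X)\{a,d}) ⊢ ··b··> t1
  t1 = d.((d.(rec X. b.d.((d.X)\{a,d} + (a.X)\{a,d})))\{a,d} + (a.(rec X. b.d.((d.X)\{a,d} + (a.X)\{a,d})))\{a,d}) ⊢ ··d··> t2
  t2 = (d.(rec X. b.d.((d.X)\{a,d} + (a.X)\{a,d})))\{a,d} + (a.(rec X. b.d.((d.X)\{a,d} + (a.X)\{a,d})))\{a,d} ⊢ ·
Trace ⟨bdb⟩ through P, begin at {s0}:
  after b @ step 1: {s1}
  after d @ step 2: {s2}
  after b @ step 3: {s3}
  P completes σ.
Trace ⟨bdb⟩ through Q, begin at {t0}:
  after b @ step 1: {t1}
  after d @ step 2: {t2}
  after b @ step 3: no successor for Q

NO — witness ⟨bdb⟩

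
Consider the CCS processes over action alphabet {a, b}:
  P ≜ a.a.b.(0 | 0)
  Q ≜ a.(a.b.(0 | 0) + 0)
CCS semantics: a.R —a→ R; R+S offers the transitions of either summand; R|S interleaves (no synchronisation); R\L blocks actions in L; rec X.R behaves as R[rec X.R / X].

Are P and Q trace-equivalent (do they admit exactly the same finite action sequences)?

P's transition system — 4 states:
  s0 = a.a.b.(0 | 0) has moves =a=> s1
  s1 = a.b.(0 | 0) has moves =a=> s2
  s2 = b.(0 | 0) has moves =b=> s3
  s3 = 0 | 0 has moves ∅
Q's transition system — 4 states:
  t0 = a.(a.b.(0 | 0) + 0) has moves =a=> t1
  t1 = a.b.(0 | 0) + 0 has moves =a=> t2
  t2 = b.(0 | 0) has moves =b=> t3
  t3 = 0 | 0 has moves ∅
Bisimilarity quotient blocks:
  B0 = {s0, t0}
  B1 = {s1, t1}
  B2 = {s2, t2}
  B3 = {s3, t3}
s0 ∈ B0, t0 ∈ B0 → same block
Bisimilar ⇒ trace-equivalent.

trace-equivalent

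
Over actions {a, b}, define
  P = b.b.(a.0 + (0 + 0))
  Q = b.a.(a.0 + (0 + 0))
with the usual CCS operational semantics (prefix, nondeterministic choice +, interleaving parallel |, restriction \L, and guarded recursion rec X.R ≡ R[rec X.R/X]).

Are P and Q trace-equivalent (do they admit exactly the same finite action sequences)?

LTS(P): 4 reachable states
  m0 = b.b.(a.0 + (0 + 0)) ⊢ ··b··> m1
  m1 = b.(a.0 + (0 + 0)) ⊢ ··b··> m2
  m2 = a.0 + (0 + 0) ⊢ ··a··> m3
  m3 = 0 ⊢ (no moves)
LTS(Q): 4 reachable states
  n0 = b.a.(a.0 + (0 + 0)) ⊢ ··b··> n1
  n1 = a.(a.0 + (0 + 0)) ⊢ ··a··> n2
  n2 = a.0 + (0 + 0) ⊢ ··a··> n3
  n3 = 0 ⊢ (no moves)
Executing bb from P (initial set {m0}):
  step 1 (b): {m1}
  step 2 (b): {m2}
  ✓ P
Executing bb from Q (initial set {n0}):
  step 1 (b): {n1}
  step 2 (b): ∅  — Q cannot continue

NO — witness ⟨bb⟩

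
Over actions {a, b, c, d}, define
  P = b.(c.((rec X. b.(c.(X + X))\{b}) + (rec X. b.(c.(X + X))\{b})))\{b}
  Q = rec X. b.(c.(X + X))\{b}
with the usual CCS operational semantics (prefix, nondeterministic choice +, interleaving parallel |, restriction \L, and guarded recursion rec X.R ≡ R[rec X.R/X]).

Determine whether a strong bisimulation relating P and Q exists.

Reachable graph of P (3 states):
  s0 = b.(c.((rec X. b.(c.(X + X))\{b}) + (rec X. b.(c.(X + X))\{b})))\{b} has moves ··b··> s1
  s1 = (c.((rec X. b.(c.(X + X))\{b}) + (rec X. b.(c.(X + X))\{b})))\{b} has moves ··c··> s2
  s2 = ((rec X. b.(c.(X + X))\{b}) + (rec X. b.(c.(X + X))\{b}))\{b} has moves ·
Reachable graph of Q (3 states):
  t0 = rec X. b.(c.(X + X))\{b} has moves ··b··> t1
  t1 = (c.((rec X. b.(c.(X + X))\{b}) + (rec X. b.(c.(X + X))\{b})))\{b} has moves ··c··> t2
  t2 = ((rec X. b.(c.(X + X))\{b}) + (rec X. b.(c.(X + X))\{b}))\{b} has moves ·
Coarsest stable partition (strong bisimilarity classes):
  B0 = {s0, t0}
  B1 = {s1, t1}
  B2 = {s2, t2}
s0 ∈ B0, t0 ∈ B0 → same block

bisimilar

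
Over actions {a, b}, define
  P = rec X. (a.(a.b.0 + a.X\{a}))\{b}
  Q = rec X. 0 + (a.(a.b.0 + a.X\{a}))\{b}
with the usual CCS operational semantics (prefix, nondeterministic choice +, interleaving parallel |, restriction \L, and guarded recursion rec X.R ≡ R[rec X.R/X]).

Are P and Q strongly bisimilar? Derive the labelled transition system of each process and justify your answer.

P's transition system — 4 states:
  s0 = rec X. (a.(a.b.0 + a.X\{a}))\{b} → -a-> s1
  s1 = (a.b.0 + a.(rec X. (a.(a.b.0 + a.X\{a}))\{b})\{a})\{b} → -a-> s2, -a-> s3
  s2 = (b.0)\{b} → stopped
  s3 = (rec X. (a.(a.b.0 + a.X\{a}))\{b})\{a}\{b} → stopped
Q's transition system — 4 states:
  t0 = rec X. 0 + (a.(a.b.0 + a.X\{a}))\{b} → -a-> t1
  t1 = (a.b.0 + a.(rec X. 0 + (a.(a.b.0 + a.X\{a}))\{b})\{a})\{b} → -a-> t2, -a-> t3
  t2 = (b.0)\{b} → stopped
  t3 = (rec X. 0 + (a.(a.b.0 + a.X\{a}))\{b})\{a}\{b} → stopped
Coarsest stable partition (strong bisimilarity classes):
  B0 = {s0, t0}
  B1 = {s1, t1}
  B2 = {s2, s3, t2, t3}
s0 ∈ B0, t0 ∈ B0 → same block

P ~ Q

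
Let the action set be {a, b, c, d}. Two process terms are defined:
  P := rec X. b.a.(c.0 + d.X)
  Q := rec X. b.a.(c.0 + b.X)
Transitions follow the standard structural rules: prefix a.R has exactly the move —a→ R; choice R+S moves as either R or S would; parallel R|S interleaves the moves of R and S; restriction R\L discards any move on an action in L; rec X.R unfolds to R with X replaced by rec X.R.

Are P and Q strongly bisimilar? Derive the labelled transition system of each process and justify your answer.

Reachable graph of P (4 states):
  s0 = rec X. b.a.(c.0 + d.X) | —b→ s1
  s1 = a.(c.0 + d.(rec X. b.a.(c.0 + d.X))) | —a→ s2
  s2 = c.0 + d.(rec X. b.a.(c.0 + d.X)) | —c→ s3, —d→ s0
  s3 = 0 | stopped
Reachable graph of Q (4 states):
  t0 = rec X. b.a.(c.0 + b.X) | —b→ t1
  t1 = a.(c.0 + b.(rec X. b.a.(c.0 + b.X))) | —a→ t2
  t2 = c.0 + b.(rec X. b.a.(c.0 + b.X)) | —b→ t0, —c→ t3
  t3 = 0 | stopped
Coarsest stable partition (strong bisimilarity classes):
  B0 = {s0}
  B1 = {s1}
  B2 = {s2}
  B3 = {s3, t3}
  B4 = {t0}
  B5 = {t1}
  B6 = {t2}
s0 ∈ B0, t0 ∈ B4 → different blocks

not bisimilar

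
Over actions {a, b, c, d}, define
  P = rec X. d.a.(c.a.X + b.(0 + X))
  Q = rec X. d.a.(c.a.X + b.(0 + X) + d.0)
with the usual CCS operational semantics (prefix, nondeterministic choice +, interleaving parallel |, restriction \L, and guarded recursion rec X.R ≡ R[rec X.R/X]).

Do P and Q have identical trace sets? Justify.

LTS(P): 5 reachable states
  p0 = rec X. d.a.(c.a.X + b.(0 + X)) → =d=> p1
  p1 = a.(c.a.(rec X. d.a.(c.a.X + b.(0 + X))) + b.(0 + (rec X. d.a.(c.a.X + b.(0 + X))))) → =a=> p2
  p2 = c.a.(rec X. d.a.(c.a.X + b.(0 + X))) + b.(0 + (rec X. d.a.(c.a.X + b.(0 + X)))) → =b=> p3, =c=> p4
  p3 = 0 + (rec X. d.a.(c.a.X + b.(0 + X))) → =d=> p1
  p4 = a.(rec X. d.a.(c.a.X + b.(0 + X))) → =a=> p0
LTS(Q): 6 reachable states
  q0 = rec X. d.a.(c.a.X + b.(0 + X) + d.0) → =d=> q1
  q1 = a.(c.a.(rec X. d.a.(c.a.X + b.(0 + X) + d.0)) + b.(0 + (rec X. d.a.(c.a.X + b.(0 + X) + d.0))) + d.0) → =a=> q2
  q2 = c.a.(rec X. d.a.(c.a.X + b.(0 + X) + d.0)) + b.(0 + (rec X. d.a.(c.a.X + b.(0 + X) + d.0))) + d.0 → =b=> q3, =c=> q4, =d=> q5
  q3 = 0 + (rec X. d.a.(c.a.X + b.(0 + X) + d.0)) → =d=> q1
  q4 = a.(rec X. d.a.(c.a.X + b.(0 + X) + d.0)) → =a=> q0
  q5 = 0 → (no moves)
Executing dad from Q (initial set {q0}):
  [1] d ⇒ {q1}
  [2] a ⇒ {q2}
  [3] d ⇒ {q5}
  Q completes σ.
Executing dad from P (initial set {p0}):
  [1] d ⇒ {p1}
  [2] a ⇒ {p2}
  [3] d ⇒ no successor for P

traces(P) ≠ traces(Q) — witness ⟨dad⟩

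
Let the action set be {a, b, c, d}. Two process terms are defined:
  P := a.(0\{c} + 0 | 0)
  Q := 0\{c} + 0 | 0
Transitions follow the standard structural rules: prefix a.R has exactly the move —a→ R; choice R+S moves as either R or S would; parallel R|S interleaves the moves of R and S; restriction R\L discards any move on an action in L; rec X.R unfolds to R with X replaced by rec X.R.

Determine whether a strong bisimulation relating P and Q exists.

not bisimilar

P's transition system — 2 states:
  m0 = a.(0\{c} + 0 | 0) → —a→ m1
  m1 = 0\{c} + 0 | 0 → ∅
Q's transition system — 1 states:
  n0 = 0\{c} + 0 | 0 → ∅
Bisimilarity quotient blocks:
  B0 = {m0}
  B1 = {m1, n0}
m0 ∈ B0, n0 ∈ B1 → different blocks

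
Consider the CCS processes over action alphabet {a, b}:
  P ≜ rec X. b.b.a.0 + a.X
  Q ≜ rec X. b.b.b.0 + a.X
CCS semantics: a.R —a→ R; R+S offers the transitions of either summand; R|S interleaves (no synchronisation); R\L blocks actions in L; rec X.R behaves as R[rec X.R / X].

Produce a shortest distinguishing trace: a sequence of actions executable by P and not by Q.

bba

P's transition system — 4 states:
  s0 = rec X. b.b.a.0 + a.X :: --a--▸ s0, --b--▸ s1
  s1 = b.a.0 :: --b--▸ s2
  s2 = a.0 :: --a--▸ s3
  s3 = 0 :: ∅
Q's transition system — 4 states:
  t0 = rec X. b.b.b.0 + a.X :: --a--▸ t0, --b--▸ t1
  t1 = b.b.0 :: --b--▸ t2
  t2 = b.0 :: --b--▸ t3
  t3 = 0 :: ∅
Trace ⟨bba⟩ through P, begin at {s0}:
  step 1 (b): {s1}
  step 2 (b): {s2}
  step 3 (a): {s3}
  — P admits the full trace.
Trace ⟨bba⟩ through Q, begin at {t0}:
  step 1 (b): {t1}
  step 2 (b): {t2}
  step 3 (a): ∅  — Q cannot continue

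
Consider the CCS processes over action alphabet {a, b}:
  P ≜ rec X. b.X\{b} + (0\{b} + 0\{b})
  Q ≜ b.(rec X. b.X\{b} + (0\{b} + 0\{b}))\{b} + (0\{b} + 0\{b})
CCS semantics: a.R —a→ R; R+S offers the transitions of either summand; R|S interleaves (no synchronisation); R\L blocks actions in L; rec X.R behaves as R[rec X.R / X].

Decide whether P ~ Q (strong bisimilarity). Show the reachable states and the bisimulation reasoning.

bisimilar

P's transition system — 2 states:
  s0 = rec X. b.X\{b} + (0\{b} + 0\{b}) → —b→ s1
  s1 = (rec X. b.X\{b} + (0\{b} + 0\{b}))\{b} → deadlocked
Q's transition system — 2 states:
  t0 = b.(rec X. b.X\{b} + (0\{b} + 0\{b}))\{b} + (0\{b} + 0\{b}) → —b→ t1
  t1 = (rec X. b.X\{b} + (0\{b} + 0\{b}))\{b} → deadlocked
Coarsest stable partition (strong bisimilarity classes):
  B0 = {s0, t0}
  B1 = {s1, t1}
s0 ∈ B0, t0 ∈ B0 → same block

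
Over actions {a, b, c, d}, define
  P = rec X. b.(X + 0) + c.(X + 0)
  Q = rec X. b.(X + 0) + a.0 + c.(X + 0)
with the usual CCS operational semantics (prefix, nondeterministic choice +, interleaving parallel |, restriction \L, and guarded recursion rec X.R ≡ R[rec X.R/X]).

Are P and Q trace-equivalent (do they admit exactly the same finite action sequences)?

P's transition system — 2 states:
  u0 = rec X. b.(X + 0) + c.(X + 0) has moves --b--▸ u1, --c--▸ u1
  u1 = (rec X. b.(X + 0) + c.(X + 0)) + 0 has moves --b--▸ u1, --c--▸ u1
Q's transition system — 3 states:
  v0 = rec X. b.(X + 0) + a.0 + c.(X + 0) has moves --a--▸ v1, --b--▸ v2, --c--▸ v2
  v1 = 0 has moves (no moves)
  v2 = (rec X. b.(X + 0) + a.0 + c.(X + 0)) + 0 has moves --a--▸ v1, --b--▸ v2, --c--▸ v2
Run σ = ⟨a⟩ on Q: start {v0}
  step 1 (a): {v1}
  ✓ Q
Run σ = ⟨a⟩ on P: start {u0}
  step 1 (a): ∅  — P cannot continue

traces(P) ≠ traces(Q) — witness ⟨a⟩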